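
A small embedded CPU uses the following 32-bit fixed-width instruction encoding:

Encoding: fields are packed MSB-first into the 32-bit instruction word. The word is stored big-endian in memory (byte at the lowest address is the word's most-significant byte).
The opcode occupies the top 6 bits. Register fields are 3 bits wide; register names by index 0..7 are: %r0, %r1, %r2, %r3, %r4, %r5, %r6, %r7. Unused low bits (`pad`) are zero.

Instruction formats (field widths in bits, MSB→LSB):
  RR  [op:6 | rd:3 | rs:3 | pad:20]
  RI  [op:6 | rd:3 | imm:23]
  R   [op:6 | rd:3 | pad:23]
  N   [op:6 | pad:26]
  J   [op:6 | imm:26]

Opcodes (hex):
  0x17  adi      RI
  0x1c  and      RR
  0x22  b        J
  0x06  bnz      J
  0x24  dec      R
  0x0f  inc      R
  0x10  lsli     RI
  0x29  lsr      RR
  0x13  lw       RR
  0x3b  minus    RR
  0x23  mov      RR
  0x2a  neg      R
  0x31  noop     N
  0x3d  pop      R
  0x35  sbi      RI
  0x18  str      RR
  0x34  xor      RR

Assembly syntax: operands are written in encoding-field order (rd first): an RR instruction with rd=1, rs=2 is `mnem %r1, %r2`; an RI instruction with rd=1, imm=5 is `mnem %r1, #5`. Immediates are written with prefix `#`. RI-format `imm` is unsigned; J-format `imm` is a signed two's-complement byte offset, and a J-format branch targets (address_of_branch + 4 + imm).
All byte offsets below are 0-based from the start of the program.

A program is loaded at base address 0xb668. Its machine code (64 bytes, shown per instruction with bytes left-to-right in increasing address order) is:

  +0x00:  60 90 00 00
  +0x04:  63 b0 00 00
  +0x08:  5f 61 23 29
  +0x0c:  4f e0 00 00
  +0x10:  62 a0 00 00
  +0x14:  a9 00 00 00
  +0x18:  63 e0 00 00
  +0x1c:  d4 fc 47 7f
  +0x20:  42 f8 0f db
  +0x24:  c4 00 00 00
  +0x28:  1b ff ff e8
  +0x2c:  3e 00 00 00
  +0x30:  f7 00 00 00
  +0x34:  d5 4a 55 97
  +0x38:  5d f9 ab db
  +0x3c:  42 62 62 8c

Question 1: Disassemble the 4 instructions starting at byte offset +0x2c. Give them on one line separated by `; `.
[2c] 3e 00 00 00 → 0x3e000000
  top 6b → 0xf → inc [R]
  rd@[25:23]=0x4 ⇒ %r4
[30] f7 00 00 00 → 0xf7000000
  top 6b → 0x3d → pop [R]
  rd@[25:23]=0x6 ⇒ %r6
[34] d5 4a 55 97 → 0xd54a5597
  top 6b → 0x35 → sbi [RI]
  rd@[25:23]=0x2 ⇒ %r2
  imm@[22:0]=0x4a5597 ⇒ #4871575
[38] 5d f9 ab db → 0x5df9abdb
  top 6b → 0x17 → adi [RI]
  rd@[25:23]=0x3 ⇒ %r3
  imm@[22:0]=0x79abdb ⇒ #7973851

inc %r4; pop %r6; sbi %r2, #4871575; adi %r3, #7973851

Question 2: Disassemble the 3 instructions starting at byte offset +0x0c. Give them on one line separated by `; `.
lw %r7, %r6; str %r5, %r2; neg %r2

[0c] 4f e0 00 00 → 0x4fe00000
  opcode bits[31:26]=0x13: lw/RR
  [25:23] rd=7 = %r7
  [22:20] rs=6 = %r6
[10] 62 a0 00 00 → 0x62a00000
  opcode bits[31:26]=0x18: str/RR
  [25:23] rd=5 = %r5
  [22:20] rs=2 = %r2
[14] a9 00 00 00 → 0xa9000000
  opcode bits[31:26]=0x2a: neg/R
  [25:23] rd=2 = %r2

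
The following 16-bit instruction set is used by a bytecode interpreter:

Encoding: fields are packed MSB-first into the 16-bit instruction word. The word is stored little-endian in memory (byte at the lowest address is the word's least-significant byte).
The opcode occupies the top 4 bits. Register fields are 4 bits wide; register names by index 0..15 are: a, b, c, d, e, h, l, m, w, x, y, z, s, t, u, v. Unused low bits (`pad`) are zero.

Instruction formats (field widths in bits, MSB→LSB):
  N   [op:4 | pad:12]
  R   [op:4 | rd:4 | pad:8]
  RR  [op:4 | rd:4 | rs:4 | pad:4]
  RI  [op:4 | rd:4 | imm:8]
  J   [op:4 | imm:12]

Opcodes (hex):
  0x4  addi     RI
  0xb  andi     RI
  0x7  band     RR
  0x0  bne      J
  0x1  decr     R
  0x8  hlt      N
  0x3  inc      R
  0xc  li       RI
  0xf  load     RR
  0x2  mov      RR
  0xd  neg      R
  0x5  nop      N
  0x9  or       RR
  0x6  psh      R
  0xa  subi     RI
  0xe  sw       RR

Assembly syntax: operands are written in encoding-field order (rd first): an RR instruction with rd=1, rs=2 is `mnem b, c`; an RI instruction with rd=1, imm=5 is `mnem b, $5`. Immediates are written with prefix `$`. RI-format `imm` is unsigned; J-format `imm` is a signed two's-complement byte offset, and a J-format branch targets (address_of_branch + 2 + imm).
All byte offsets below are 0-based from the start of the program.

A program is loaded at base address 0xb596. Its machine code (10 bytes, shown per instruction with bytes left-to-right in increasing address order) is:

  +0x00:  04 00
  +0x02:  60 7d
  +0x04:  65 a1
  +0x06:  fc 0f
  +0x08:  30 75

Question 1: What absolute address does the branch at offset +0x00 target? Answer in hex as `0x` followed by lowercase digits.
@+00  little-endian(04 00) = 0x0004
  top 4b → 0x0 → bne [J]
  imm: (w>>0)&0xfff=0x4 → $4
  target = base 0xb596 + off 0x00 + 2 + imm 4 = 0xb59c

0xb59c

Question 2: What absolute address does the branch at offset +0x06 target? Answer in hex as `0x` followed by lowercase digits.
@+06  little-endian(fc 0f) = 0x0ffc
  op=0x0ffc>>12=0x0 ⇒ bne (J)
  imm@[11:0]=0xffc (s12→-4) ⇒ $-4
  target = base 0xb596 + off 0x06 + 2 + imm -4 = 0xb59a

0xb59a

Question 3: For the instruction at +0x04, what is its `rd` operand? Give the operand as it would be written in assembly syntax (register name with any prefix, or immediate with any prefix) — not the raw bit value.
b

@+04  little-endian(65 a1) = 0xa165
  opcode bits[15:12]=0xa: subi/RI
  rd: (w>>8)&0xf=0x1 → b
  imm: (w>>0)&0xff=0x65 → $101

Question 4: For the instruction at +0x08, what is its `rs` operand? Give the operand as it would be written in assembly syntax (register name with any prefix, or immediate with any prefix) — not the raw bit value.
off 0x08: read 30 75 as little → 0x7530
  op=0x7530>>12=0x7 ⇒ band (RR)
  rd: (w>>8)&0xf=0x5 → h
  rs: (w>>4)&0xf=0x3 → d

d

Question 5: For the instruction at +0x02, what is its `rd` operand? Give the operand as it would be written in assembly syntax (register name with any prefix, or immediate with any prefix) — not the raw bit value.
t

+0x02: 60 7d ⇒ word 0x7d60 (little)
  top 4b → 0x7 → band [RR]
  [11:8] rd=13 = t
  [7:4] rs=6 = l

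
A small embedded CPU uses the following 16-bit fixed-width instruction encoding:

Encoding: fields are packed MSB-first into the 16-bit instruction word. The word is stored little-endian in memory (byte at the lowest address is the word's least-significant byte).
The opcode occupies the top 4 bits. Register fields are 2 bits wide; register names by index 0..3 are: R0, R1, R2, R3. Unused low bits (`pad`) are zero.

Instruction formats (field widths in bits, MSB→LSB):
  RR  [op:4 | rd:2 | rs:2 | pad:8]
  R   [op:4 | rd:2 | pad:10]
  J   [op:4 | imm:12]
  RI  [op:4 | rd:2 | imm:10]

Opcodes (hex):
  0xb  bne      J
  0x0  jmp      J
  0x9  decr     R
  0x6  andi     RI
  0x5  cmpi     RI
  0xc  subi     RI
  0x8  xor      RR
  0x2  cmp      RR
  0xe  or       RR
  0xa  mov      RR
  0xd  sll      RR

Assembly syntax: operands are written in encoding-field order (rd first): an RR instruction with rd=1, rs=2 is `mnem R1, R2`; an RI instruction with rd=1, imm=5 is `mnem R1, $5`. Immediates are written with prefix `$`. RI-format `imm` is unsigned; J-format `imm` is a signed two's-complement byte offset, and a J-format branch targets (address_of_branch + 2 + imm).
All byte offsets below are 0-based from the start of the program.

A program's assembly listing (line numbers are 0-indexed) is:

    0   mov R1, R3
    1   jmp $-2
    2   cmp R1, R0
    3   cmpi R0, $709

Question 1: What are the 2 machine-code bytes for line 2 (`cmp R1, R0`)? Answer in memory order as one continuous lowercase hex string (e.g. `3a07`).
0024

L2: cmp op=0x2:4|rd=1:2|rs=0:2|pad=0:8 ⇒ 0x2400 ⇒ little 00 24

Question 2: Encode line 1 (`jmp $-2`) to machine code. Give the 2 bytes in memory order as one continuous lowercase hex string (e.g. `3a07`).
line 1 (jmp): pack op=0x0:4|imm=-2:12 = 0x0ffe; little→ fe 0f

fe0f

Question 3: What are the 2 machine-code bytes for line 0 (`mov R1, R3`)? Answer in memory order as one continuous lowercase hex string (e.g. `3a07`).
00a7

L0: mov op=0xa:4|rd=1:2|rs=3:2|pad=0:8 ⇒ 0xa700 ⇒ little 00 a7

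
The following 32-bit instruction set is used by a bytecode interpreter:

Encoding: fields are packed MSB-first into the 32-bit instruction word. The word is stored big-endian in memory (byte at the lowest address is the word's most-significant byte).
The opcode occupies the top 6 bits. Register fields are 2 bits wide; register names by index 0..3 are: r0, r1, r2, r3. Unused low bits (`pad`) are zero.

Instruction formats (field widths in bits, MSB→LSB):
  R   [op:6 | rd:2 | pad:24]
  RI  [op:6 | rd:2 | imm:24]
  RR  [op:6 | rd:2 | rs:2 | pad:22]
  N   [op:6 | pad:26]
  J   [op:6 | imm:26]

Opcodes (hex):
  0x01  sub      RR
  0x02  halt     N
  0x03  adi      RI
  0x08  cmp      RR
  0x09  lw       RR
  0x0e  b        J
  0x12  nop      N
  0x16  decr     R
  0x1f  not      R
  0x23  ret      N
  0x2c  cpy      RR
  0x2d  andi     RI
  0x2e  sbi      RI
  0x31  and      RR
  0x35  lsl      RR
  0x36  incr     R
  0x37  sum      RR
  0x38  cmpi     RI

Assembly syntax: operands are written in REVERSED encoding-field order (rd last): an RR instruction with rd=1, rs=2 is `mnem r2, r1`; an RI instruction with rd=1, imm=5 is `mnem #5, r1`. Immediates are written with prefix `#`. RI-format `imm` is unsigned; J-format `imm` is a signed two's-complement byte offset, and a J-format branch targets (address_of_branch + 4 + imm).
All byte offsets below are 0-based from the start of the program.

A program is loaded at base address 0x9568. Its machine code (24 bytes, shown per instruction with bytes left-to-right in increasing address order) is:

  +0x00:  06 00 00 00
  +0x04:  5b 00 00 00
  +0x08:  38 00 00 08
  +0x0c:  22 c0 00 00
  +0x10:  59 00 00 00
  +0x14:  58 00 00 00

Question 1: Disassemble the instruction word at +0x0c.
[0c] 22 c0 00 00 → 0x22c00000
  top 6b → 0x8 → cmp [RR]
  rd: (w>>24)&0x3=0x2 → r2
  rs: (w>>22)&0x3=0x3 → r3

cmp r3, r2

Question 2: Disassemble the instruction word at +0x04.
[04] 5b 00 00 00 → 0x5b000000
  top 6b → 0x16 → decr [R]
  rd@[25:24]=0x3 ⇒ r3

decr r3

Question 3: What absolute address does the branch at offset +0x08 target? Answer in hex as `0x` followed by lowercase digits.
+0x08: 38 00 00 08 ⇒ word 0x38000008 (big)
  top 6b → 0xe → b [J]
  imm: (w>>0)&0x3ffffff=0x8 → #8
  target = base 0x9568 + off 0x08 + 4 + imm 8 = 0x957c

0x957c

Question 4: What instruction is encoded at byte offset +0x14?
+0x14: 58 00 00 00 ⇒ word 0x58000000 (big)
  opcode bits[31:26]=0x16: decr/R
  rd@[25:24]=0x0 ⇒ r0

decr r0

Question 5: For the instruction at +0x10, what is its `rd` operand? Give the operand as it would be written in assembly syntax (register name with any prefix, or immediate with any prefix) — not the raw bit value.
off 0x10: read 59 00 00 00 as big → 0x59000000
  top 6b → 0x16 → decr [R]
  rd: (w>>24)&0x3=0x1 → r1

r1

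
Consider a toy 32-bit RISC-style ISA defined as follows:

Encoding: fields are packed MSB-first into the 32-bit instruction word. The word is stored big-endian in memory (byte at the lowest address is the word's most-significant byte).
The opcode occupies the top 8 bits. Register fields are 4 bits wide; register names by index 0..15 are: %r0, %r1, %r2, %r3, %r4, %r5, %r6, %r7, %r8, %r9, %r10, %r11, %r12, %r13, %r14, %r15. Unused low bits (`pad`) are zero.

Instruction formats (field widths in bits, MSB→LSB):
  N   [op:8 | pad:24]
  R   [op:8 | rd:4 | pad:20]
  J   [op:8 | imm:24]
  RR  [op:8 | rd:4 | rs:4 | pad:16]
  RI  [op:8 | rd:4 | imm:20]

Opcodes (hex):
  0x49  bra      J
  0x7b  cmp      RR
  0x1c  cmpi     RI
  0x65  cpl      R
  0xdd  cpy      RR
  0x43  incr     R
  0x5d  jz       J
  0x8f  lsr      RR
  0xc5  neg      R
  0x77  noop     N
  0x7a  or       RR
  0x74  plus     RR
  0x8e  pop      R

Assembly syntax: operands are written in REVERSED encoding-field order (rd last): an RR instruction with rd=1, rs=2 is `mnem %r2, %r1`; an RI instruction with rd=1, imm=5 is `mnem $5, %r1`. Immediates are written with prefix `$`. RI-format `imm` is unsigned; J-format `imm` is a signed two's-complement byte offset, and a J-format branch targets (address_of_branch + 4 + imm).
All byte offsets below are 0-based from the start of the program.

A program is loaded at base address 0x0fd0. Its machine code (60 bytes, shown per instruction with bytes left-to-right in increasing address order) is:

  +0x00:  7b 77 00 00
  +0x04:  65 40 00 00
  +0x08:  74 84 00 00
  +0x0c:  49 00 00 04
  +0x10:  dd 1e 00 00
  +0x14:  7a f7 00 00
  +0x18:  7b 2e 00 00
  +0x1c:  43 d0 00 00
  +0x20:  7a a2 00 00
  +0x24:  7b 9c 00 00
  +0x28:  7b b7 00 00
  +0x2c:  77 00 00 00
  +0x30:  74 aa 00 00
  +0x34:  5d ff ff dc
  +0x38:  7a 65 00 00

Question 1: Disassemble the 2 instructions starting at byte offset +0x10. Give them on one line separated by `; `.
cpy %r14, %r1; or %r7, %r15

off 0x10: read dd 1e 00 00 as big → 0xdd1e0000
  op=0xdd1e0000>>24=0xdd ⇒ cpy (RR)
  [23:20] rd=1 = %r1
  [19:16] rs=14 = %r14
off 0x14: read 7a f7 00 00 as big → 0x7af70000
  op=0x7af70000>>24=0x7a ⇒ or (RR)
  [23:20] rd=15 = %r15
  [19:16] rs=7 = %r7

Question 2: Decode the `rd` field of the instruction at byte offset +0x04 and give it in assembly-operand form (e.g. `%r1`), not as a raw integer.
[04] 65 40 00 00 → 0x65400000
  top 8b → 0x65 → cpl [R]
  [23:20] rd=4 = %r4

%r4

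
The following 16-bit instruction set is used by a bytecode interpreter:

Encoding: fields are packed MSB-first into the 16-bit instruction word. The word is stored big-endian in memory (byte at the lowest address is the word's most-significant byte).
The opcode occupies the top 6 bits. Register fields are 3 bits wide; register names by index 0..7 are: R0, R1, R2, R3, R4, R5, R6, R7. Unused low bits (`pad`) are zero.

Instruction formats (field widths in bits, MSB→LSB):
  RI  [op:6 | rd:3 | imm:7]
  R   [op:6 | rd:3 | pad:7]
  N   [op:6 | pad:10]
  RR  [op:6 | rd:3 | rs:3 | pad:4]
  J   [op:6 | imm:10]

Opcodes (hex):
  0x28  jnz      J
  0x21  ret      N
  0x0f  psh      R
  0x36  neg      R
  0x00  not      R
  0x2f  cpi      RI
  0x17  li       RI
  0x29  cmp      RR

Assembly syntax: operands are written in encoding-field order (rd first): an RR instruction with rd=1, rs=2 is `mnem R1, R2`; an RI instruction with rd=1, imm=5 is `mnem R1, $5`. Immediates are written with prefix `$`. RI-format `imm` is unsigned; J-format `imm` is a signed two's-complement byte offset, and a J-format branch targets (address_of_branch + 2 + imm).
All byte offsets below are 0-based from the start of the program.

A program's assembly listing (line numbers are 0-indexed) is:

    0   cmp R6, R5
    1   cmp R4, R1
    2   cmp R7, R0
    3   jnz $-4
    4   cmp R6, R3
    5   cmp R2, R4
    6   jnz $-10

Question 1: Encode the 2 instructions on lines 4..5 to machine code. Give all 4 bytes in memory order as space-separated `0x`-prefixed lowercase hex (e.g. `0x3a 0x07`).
L4: cmp op=0x29:6|rd=6:3|rs=3:3|pad=0:4 ⇒ 0xa730 ⇒ big a7 30
L5: cmp op=0x29:6|rd=2:3|rs=4:3|pad=0:4 ⇒ 0xa540 ⇒ big a5 40

0xa7 0x30 0xa5 0x40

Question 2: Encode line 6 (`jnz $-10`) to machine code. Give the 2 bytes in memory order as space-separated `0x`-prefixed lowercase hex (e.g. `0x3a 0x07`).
line 6 (jnz): pack op=0x28:6|imm=-10:10 = 0xa3f6; big→ a3 f6

0xa3 0xf6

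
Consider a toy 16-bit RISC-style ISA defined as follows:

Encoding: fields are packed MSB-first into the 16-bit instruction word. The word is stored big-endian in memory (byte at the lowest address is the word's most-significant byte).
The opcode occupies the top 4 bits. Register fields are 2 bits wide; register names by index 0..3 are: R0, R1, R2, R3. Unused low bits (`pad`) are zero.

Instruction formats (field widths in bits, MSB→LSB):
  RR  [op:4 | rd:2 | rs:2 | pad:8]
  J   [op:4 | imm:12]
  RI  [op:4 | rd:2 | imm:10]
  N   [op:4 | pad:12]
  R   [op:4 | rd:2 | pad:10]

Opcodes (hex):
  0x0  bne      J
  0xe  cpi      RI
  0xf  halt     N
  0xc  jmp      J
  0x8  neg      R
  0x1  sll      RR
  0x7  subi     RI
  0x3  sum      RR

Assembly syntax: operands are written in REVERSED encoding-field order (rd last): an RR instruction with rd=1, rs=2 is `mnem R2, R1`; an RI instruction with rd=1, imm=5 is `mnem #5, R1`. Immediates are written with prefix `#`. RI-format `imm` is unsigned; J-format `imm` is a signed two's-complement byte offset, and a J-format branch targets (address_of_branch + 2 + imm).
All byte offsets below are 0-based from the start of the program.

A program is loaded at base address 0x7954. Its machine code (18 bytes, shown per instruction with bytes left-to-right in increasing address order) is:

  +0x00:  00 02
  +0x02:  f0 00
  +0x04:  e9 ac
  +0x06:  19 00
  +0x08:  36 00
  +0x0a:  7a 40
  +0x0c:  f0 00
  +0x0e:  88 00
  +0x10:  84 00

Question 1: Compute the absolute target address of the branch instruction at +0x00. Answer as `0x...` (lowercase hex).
[00] 00 02 → 0x0002
  opcode bits[15:12]=0x0: bne/J
  imm@[11:0]=0x2 ⇒ #2
  target = base 0x7954 + off 0x00 + 2 + imm 2 = 0x7958

0x7958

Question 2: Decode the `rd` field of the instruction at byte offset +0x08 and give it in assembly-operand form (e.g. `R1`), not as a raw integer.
R1

+0x08: 36 00 ⇒ word 0x3600 (big)
  opcode bits[15:12]=0x3: sum/RR
  [11:10] rd=1 = R1
  [9:8] rs=2 = R2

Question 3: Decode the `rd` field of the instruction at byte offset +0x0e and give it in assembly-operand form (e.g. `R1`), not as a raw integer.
R2

+0x0e: 88 00 ⇒ word 0x8800 (big)
  opcode bits[15:12]=0x8: neg/R
  rd@[11:10]=0x2 ⇒ R2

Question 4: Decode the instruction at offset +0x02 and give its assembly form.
@+02  big-endian(f0 00) = 0xf000
  top 4b → 0xf → halt [N]

halt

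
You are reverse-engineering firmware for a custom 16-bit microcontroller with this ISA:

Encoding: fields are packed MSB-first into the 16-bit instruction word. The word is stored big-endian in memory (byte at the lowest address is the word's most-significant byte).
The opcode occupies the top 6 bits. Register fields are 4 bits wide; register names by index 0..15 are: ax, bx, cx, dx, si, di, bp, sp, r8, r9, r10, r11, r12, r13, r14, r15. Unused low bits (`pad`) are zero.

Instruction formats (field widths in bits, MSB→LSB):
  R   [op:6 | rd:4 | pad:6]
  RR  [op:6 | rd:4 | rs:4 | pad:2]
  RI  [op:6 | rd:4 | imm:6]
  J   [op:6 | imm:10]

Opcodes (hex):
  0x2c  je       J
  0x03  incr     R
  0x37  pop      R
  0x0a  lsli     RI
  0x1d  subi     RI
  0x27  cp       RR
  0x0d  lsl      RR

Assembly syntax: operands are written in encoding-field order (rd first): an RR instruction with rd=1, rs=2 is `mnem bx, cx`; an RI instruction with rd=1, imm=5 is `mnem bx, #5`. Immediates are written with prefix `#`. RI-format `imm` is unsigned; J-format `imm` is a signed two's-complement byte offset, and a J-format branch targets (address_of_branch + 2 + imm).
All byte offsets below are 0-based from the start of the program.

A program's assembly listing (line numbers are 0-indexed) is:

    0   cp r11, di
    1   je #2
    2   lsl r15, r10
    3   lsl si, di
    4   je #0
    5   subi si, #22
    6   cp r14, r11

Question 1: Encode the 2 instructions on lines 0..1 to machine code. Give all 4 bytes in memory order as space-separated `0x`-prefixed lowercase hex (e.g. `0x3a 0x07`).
0x9e 0xd4 0xb0 0x02

L0: cp op=0x27:6|rd=11:4|rs=5:4|pad=0:2 ⇒ 0x9ed4 ⇒ big 9e d4
L1: je op=0x2c:6|imm=2:10 ⇒ 0xb002 ⇒ big b0 02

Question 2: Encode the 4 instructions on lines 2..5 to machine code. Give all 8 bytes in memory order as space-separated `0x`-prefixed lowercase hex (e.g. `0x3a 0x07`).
line 2 (lsl): pack op=0xd:6|rd=15:4|rs=10:4|pad=0:2 = 0x37e8; big→ 37 e8
line 3 (lsl): pack op=0xd:6|rd=4:4|rs=5:4|pad=0:2 = 0x3514; big→ 35 14
line 4 (je): pack op=0x2c:6|imm=0:10 = 0xb000; big→ b0 00
line 5 (subi): pack op=0x1d:6|rd=4:4|imm=22:6 = 0x7516; big→ 75 16

0x37 0xe8 0x35 0x14 0xb0 0x00 0x75 0x16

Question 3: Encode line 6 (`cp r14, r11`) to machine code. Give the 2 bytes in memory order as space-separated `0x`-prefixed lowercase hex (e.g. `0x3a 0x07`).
0x9f 0xac

L6: cp op=0x27:6|rd=14:4|rs=11:4|pad=0:2 ⇒ 0x9fac ⇒ big 9f ac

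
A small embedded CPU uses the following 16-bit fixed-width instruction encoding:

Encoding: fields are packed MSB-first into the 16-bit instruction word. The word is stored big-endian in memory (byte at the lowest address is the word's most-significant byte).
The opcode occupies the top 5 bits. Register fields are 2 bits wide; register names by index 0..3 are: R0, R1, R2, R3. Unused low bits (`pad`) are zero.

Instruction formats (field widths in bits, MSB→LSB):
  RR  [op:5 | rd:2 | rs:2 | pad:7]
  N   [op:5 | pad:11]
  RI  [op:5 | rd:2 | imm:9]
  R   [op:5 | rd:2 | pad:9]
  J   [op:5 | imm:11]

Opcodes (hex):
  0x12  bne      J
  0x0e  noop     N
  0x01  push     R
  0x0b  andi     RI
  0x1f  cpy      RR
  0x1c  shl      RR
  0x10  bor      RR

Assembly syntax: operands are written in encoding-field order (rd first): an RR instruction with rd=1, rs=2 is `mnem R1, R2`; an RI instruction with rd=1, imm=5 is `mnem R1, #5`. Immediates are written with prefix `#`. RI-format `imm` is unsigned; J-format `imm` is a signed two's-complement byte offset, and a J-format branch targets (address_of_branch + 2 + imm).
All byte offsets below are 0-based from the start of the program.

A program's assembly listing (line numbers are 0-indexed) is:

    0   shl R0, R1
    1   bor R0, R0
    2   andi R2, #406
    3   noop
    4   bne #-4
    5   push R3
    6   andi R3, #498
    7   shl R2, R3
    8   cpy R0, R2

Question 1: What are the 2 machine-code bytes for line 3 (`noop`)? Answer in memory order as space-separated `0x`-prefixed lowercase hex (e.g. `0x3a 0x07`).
0x70 0x00

3. noop fields op=0xe:5|pad=0:11 → word 7000h → 70 00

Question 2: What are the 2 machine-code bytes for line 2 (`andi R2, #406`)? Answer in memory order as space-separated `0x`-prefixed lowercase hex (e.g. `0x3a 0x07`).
line 2 (andi): pack op=0xb:5|rd=2:2|imm=406:9 = 0x5d96; big→ 5d 96

0x5d 0x96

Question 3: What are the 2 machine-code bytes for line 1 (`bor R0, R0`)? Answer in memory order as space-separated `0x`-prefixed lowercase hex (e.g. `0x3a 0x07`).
0x80 0x00

1. bor fields op=0x10:5|rd=0:2|rs=0:2|pad=0:7 → word 8000h → 80 00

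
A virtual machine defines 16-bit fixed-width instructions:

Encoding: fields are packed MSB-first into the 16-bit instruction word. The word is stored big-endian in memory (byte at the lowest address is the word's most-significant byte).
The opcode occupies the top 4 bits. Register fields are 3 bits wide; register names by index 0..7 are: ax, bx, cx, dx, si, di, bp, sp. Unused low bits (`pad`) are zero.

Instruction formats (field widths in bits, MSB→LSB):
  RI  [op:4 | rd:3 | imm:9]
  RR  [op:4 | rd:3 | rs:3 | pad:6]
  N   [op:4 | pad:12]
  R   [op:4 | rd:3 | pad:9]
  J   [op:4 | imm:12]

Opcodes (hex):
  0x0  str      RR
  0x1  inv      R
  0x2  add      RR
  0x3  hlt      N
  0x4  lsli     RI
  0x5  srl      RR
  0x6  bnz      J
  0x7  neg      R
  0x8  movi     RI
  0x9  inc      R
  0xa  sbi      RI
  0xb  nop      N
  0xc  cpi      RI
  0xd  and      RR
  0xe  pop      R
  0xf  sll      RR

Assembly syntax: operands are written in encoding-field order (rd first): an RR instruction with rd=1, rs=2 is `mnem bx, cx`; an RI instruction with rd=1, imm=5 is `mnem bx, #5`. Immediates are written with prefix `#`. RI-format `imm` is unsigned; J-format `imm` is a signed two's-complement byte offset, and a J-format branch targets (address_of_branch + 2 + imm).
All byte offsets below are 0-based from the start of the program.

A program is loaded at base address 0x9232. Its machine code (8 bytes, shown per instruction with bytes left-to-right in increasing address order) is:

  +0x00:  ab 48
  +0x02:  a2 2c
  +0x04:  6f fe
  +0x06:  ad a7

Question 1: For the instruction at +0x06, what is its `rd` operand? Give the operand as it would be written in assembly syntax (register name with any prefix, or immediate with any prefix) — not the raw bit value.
[06] ad a7 → 0xada7
  opcode bits[15:12]=0xa: sbi/RI
  [11:9] rd=6 = bp
  [8:0] imm=423 = #423

bp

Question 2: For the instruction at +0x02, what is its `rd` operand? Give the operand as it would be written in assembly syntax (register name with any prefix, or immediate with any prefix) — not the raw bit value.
bx

+0x02: a2 2c ⇒ word 0xa22c (big)
  top 4b → 0xa → sbi [RI]
  [11:9] rd=1 = bx
  [8:0] imm=44 = #44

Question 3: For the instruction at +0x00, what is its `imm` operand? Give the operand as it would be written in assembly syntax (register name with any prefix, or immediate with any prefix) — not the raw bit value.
+0x00: ab 48 ⇒ word 0xab48 (big)
  opcode bits[15:12]=0xa: sbi/RI
  rd@[11:9]=0x5 ⇒ di
  imm@[8:0]=0x148 ⇒ #328

#328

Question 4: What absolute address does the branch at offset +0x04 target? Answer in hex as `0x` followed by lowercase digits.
0x9236

[04] 6f fe → 0x6ffe
  opcode bits[15:12]=0x6: bnz/J
  imm: (w>>0)&0xfff=0xffe (s12→-2) → #-2
  target = base 0x9232 + off 0x04 + 2 + imm -2 = 0x9236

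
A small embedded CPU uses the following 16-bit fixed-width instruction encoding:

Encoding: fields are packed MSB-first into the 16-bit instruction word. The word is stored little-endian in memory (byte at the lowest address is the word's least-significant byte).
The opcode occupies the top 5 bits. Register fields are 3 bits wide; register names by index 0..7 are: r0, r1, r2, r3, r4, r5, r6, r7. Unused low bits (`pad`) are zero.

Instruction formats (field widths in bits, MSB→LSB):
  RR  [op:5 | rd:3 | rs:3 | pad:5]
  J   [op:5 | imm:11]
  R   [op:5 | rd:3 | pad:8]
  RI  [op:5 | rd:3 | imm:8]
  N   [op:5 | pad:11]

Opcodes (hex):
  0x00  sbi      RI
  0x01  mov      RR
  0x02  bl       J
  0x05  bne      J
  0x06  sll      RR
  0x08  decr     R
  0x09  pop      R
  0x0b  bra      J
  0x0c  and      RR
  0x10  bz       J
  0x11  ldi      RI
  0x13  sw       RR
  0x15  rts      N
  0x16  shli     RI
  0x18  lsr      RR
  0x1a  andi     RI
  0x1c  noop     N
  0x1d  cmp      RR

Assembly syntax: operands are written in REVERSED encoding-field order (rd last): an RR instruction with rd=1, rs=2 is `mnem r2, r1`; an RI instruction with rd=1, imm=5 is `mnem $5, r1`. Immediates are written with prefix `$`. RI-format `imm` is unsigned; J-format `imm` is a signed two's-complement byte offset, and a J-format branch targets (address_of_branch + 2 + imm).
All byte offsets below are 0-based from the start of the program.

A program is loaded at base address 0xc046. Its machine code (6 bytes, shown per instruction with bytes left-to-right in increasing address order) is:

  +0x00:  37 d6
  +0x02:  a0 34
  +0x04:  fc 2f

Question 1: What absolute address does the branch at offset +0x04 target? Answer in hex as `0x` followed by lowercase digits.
@+04  little-endian(fc 2f) = 0x2ffc
  op=0x2ffc>>11=0x5 ⇒ bne (J)
  [10:0] imm=2044 (s11→-4) = $-4
  target = base 0xc046 + off 0x04 + 2 + imm -4 = 0xc048

0xc048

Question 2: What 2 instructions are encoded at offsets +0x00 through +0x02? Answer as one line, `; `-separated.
andi $55, r6; sll r5, r4

+0x00: 37 d6 ⇒ word 0xd637 (little)
  op=0xd637>>11=0x1a ⇒ andi (RI)
  rd: (w>>8)&0x7=0x6 → r6
  imm: (w>>0)&0xff=0x37 → $55
+0x02: a0 34 ⇒ word 0x34a0 (little)
  op=0x34a0>>11=0x6 ⇒ sll (RR)
  rd: (w>>8)&0x7=0x4 → r4
  rs: (w>>5)&0x7=0x5 → r5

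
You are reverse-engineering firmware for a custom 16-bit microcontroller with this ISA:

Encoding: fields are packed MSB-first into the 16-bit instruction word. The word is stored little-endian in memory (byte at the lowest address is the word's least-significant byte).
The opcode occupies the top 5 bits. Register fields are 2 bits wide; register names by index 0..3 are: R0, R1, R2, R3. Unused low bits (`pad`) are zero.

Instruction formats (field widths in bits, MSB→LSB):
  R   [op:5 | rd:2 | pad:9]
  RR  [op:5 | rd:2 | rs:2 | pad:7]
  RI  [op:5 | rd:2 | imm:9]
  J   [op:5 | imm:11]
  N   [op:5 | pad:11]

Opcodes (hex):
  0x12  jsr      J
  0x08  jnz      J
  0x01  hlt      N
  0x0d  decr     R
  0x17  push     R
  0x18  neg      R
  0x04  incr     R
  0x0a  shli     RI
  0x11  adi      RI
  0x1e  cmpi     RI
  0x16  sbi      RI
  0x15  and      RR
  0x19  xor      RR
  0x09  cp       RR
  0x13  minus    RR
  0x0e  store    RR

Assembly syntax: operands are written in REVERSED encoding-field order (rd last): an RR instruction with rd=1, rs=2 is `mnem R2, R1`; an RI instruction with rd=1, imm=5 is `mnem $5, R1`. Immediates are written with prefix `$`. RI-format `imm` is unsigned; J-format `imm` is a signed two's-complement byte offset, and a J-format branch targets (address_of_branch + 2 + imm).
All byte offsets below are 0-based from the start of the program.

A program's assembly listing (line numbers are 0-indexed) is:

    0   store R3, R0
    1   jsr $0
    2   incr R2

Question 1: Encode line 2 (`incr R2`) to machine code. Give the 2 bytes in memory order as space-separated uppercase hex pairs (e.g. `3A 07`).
00 24

2. incr fields op=0x4:5|rd=2:2|pad=0:9 → word 2400h → 00 24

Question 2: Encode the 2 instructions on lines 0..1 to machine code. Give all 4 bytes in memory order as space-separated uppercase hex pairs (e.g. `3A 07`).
80 71 00 90

0. store fields op=0xe:5|rd=0:2|rs=3:2|pad=0:7 → word 7180h → 80 71
1. jsr fields op=0x12:5|imm=0:11 → word 9000h → 00 90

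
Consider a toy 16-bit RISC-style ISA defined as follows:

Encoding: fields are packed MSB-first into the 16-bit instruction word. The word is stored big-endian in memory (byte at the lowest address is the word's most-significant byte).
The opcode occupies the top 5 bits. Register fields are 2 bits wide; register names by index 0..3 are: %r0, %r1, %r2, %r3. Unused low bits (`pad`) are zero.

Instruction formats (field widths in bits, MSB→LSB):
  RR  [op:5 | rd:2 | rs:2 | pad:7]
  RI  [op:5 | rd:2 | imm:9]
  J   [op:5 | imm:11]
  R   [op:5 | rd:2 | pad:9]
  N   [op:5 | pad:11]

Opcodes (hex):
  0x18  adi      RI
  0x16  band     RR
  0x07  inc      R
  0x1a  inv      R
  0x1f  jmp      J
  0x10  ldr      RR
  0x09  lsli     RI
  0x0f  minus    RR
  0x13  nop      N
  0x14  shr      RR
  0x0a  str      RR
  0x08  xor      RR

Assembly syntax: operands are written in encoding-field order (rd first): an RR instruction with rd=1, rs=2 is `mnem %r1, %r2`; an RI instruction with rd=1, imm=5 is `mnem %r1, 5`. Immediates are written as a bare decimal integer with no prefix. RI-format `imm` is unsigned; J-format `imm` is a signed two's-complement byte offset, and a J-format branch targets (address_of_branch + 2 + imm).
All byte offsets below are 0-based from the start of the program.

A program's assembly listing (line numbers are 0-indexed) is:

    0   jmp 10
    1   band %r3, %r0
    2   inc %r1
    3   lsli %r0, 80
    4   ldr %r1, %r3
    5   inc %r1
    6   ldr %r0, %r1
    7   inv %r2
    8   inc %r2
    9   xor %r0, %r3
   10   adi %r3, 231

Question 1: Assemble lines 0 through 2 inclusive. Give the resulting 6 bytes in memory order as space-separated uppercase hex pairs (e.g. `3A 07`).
0. jmp fields op=0x1f:5|imm=10:11 → word f80ah → f8 0a
1. band fields op=0x16:5|rd=3:2|rs=0:2|pad=0:7 → word b600h → b6 00
2. inc fields op=0x7:5|rd=1:2|pad=0:9 → word 3a00h → 3a 00

F8 0A B6 00 3A 00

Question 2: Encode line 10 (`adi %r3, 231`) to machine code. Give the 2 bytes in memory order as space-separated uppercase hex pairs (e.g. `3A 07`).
line 10 (adi): pack op=0x18:5|rd=3:2|imm=231:9 = 0xc6e7; big→ c6 e7

C6 E7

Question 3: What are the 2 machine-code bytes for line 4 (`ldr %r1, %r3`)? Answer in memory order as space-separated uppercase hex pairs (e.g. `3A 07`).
L4: ldr op=0x10:5|rd=1:2|rs=3:2|pad=0:7 ⇒ 0x8380 ⇒ big 83 80

83 80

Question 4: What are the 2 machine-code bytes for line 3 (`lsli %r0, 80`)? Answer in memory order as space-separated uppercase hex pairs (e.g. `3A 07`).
48 50

line 3 (lsli): pack op=0x9:5|rd=0:2|imm=80:9 = 0x4850; big→ 48 50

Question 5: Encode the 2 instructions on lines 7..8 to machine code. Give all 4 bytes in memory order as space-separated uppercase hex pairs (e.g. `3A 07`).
line 7 (inv): pack op=0x1a:5|rd=2:2|pad=0:9 = 0xd400; big→ d4 00
line 8 (inc): pack op=0x7:5|rd=2:2|pad=0:9 = 0x3c00; big→ 3c 00

D4 00 3C 00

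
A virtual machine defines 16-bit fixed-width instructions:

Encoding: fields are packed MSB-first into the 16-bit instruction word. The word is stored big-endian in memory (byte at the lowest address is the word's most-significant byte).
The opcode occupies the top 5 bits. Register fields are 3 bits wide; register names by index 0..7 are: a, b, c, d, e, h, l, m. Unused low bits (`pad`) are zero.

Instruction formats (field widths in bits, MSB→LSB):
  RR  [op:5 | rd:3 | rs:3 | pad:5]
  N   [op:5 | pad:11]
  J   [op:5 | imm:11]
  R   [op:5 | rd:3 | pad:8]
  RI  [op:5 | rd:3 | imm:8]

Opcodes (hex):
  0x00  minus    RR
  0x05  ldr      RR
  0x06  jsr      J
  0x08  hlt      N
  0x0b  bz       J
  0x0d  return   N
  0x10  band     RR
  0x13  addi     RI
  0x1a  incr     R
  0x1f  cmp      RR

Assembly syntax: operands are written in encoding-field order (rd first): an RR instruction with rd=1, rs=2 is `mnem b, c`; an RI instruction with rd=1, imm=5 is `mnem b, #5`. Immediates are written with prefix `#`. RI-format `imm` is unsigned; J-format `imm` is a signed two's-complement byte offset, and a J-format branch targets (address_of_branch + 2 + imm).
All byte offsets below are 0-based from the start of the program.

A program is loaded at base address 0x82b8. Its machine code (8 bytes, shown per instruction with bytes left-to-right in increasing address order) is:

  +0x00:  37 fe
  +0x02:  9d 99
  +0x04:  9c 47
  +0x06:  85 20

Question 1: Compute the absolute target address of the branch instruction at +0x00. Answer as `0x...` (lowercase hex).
0x82b8

off 0x00: read 37 fe as big → 0x37fe
  op=0x37fe>>11=0x6 ⇒ jsr (J)
  imm: (w>>0)&0x7ff=0x7fe (s11→-2) → #-2
  target = base 0x82b8 + off 0x00 + 2 + imm -2 = 0x82b8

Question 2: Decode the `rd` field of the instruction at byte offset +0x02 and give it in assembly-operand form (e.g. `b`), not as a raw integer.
[02] 9d 99 → 0x9d99
  opcode bits[15:11]=0x13: addi/RI
  rd: (w>>8)&0x7=0x5 → h
  imm: (w>>0)&0xff=0x99 → #153

h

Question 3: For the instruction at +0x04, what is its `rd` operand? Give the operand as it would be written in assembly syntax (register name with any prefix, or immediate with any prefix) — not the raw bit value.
@+04  big-endian(9c 47) = 0x9c47
  opcode bits[15:11]=0x13: addi/RI
  rd@[10:8]=0x4 ⇒ e
  imm@[7:0]=0x47 ⇒ #71

e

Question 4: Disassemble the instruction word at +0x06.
off 0x06: read 85 20 as big → 0x8520
  opcode bits[15:11]=0x10: band/RR
  rd@[10:8]=0x5 ⇒ h
  rs@[7:5]=0x1 ⇒ b

band h, b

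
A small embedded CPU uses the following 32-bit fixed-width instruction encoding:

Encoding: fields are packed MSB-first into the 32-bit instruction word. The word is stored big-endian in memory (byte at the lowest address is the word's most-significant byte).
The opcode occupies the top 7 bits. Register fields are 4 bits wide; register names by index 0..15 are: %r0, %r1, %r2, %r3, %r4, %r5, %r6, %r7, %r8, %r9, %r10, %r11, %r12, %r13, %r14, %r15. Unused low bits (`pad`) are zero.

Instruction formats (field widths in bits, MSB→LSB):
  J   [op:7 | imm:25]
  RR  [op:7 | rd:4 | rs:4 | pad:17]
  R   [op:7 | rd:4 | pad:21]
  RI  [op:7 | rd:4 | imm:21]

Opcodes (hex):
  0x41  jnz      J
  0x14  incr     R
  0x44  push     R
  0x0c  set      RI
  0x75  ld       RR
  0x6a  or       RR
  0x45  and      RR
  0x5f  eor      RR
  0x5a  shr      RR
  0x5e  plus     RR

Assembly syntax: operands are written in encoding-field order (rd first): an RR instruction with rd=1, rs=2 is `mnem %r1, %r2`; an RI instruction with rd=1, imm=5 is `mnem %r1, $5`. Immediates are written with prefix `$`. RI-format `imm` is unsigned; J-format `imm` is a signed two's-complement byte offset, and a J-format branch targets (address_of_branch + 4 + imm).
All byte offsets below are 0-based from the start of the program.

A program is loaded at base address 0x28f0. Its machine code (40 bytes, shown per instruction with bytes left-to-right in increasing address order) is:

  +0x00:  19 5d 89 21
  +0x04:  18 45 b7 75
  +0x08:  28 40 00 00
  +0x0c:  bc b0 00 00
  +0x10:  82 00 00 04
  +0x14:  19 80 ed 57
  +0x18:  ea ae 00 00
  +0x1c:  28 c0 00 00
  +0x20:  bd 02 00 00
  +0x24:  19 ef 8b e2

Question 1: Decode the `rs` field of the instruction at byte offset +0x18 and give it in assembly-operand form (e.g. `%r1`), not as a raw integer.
+0x18: ea ae 00 00 ⇒ word 0xeaae0000 (big)
  op=0xeaae0000>>25=0x75 ⇒ ld (RR)
  rd: (w>>21)&0xf=0x5 → %r5
  rs: (w>>17)&0xf=0x7 → %r7

%r7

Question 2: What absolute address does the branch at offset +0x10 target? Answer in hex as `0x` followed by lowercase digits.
+0x10: 82 00 00 04 ⇒ word 0x82000004 (big)
  op=0x82000004>>25=0x41 ⇒ jnz (J)
  imm@[24:0]=0x4 ⇒ $4
  target = base 0x28f0 + off 0x10 + 4 + imm 4 = 0x2908

0x2908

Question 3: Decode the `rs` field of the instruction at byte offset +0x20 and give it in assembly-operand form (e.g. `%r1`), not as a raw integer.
%r1

@+20  big-endian(bd 02 00 00) = 0xbd020000
  top 7b → 0x5e → plus [RR]
  rd: (w>>21)&0xf=0x8 → %r8
  rs: (w>>17)&0xf=0x1 → %r1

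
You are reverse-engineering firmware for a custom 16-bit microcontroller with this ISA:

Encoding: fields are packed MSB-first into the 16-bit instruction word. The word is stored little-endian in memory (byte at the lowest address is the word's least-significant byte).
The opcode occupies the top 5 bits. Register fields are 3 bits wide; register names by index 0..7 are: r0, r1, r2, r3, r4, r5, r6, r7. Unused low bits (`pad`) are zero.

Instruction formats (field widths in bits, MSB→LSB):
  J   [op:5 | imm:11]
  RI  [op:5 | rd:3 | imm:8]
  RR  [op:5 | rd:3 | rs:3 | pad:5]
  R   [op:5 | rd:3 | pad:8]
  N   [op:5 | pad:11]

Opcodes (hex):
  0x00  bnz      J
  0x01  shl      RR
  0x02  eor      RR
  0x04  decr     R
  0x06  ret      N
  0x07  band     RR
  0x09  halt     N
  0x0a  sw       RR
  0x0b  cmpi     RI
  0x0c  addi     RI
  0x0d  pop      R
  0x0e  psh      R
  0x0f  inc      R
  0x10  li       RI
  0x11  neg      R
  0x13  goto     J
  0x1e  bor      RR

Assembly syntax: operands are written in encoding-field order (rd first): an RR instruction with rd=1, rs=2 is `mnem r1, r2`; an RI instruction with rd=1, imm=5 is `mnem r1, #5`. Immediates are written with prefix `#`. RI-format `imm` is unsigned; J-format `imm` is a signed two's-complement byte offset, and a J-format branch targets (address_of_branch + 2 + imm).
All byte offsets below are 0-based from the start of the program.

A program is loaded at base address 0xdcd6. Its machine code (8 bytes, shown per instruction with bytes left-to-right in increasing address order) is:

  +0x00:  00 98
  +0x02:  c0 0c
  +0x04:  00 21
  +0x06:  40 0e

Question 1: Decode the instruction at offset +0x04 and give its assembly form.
off 0x04: read 00 21 as little → 0x2100
  top 5b → 0x4 → decr [R]
  rd: (w>>8)&0x7=0x1 → r1

decr r1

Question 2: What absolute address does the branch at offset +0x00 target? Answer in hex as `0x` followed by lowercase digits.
0xdcd8

@+00  little-endian(00 98) = 0x9800
  opcode bits[15:11]=0x13: goto/J
  [10:0] imm=0 = #0
  target = base 0xdcd6 + off 0x00 + 2 + imm 0 = 0xdcd8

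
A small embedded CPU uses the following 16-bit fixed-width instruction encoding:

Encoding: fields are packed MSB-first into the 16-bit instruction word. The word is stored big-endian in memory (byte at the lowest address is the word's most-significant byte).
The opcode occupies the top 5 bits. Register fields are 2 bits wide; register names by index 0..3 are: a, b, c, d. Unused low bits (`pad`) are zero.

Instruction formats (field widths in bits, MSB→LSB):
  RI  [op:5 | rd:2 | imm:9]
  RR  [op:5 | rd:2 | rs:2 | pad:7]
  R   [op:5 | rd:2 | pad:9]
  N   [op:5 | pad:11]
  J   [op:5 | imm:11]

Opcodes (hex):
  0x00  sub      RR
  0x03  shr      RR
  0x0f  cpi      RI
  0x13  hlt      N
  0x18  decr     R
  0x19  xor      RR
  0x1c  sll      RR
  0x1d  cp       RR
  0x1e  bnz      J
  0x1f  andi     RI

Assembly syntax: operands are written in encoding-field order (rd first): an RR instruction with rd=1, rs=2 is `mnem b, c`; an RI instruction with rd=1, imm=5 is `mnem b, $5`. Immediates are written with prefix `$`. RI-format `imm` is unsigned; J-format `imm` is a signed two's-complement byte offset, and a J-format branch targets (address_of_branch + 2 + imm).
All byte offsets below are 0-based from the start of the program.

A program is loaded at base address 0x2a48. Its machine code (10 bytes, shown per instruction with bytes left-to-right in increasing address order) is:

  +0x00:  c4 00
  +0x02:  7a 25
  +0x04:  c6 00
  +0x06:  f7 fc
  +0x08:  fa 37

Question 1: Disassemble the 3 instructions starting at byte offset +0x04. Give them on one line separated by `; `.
[04] c6 00 → 0xc600
  top 5b → 0x18 → decr [R]
  rd@[10:9]=0x3 ⇒ d
[06] f7 fc → 0xf7fc
  top 5b → 0x1e → bnz [J]
  imm@[10:0]=0x7fc (s11→-4) ⇒ $-4
[08] fa 37 → 0xfa37
  top 5b → 0x1f → andi [RI]
  rd@[10:9]=0x1 ⇒ b
  imm@[8:0]=0x37 ⇒ $55

decr d; bnz $-4; andi b, $55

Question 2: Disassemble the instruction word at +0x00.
off 0x00: read c4 00 as big → 0xc400
  opcode bits[15:11]=0x18: decr/R
  rd@[10:9]=0x2 ⇒ c

decr c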